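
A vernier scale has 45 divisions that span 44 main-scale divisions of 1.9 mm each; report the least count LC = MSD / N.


LC = MSD / n_div
= 1.9 / 45
= 0.0422

0.0422


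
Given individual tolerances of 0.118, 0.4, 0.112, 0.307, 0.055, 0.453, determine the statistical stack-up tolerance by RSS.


RSS = sqrt(0.118^2 + 0.4^2 + 0.112^2 + 0.307^2 + 0.055^2 + 0.453^2)
= sqrt(0.488951)
= 0.6993

0.6993


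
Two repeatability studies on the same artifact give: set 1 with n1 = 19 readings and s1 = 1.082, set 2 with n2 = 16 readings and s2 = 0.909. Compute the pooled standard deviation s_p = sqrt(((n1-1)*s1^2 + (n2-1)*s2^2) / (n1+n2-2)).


s_p = sqrt(((n1-1)*s1^2 + (n2-1)*s2^2) / (n1+n2-2))
numerator = (19-1)*1.082^2 + (16-1)*0.909^2 = 21.073032 + 12.394215 = 33.467247
denominator = 19 + 16 - 2 = 33
s_p^2 = 33.467247 / 33 = 1.014159
s_p = sqrt(1.014159) = 1.0071

1.0071


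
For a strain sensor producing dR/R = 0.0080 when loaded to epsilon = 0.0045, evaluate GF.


GF = (dR/R) / epsilon
= 0.0080 / 0.0045
= 1.7778

1.7778


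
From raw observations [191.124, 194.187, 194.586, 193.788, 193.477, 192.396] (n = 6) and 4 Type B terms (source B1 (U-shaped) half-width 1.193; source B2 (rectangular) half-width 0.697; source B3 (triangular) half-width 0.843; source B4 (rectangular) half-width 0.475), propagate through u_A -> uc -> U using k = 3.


mean = (191.124 + 194.187 + 194.586 + 193.788 + 193.477 + 192.396) / 6 = 193.2596667
s = sqrt(sum((x - mean)^2)/(n-1)) = 1.2847155
u_A = s / sqrt(n) = 1.2847155 / sqrt(6) = 0.52448291
u_B1 = 1.193 / sqrt(2) = 0.84357839
u_B2 = 0.697 / sqrt(3) = 0.40241314
u_B3 = 0.843 / sqrt(6) = 0.34415331
u_B4 = 0.475 / sqrt(3) = 0.27424138
uc = sqrt(0.52448291^2 + 0.84357839^2 + 0.40241314^2 + 0.34415331^2 + 0.27424138^2) = 1.1585737
U = k * uc = 3 * 1.1585737
U = 3.4757

3.4757


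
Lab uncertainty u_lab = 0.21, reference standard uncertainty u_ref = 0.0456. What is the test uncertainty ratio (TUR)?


TUR = u_lab / u_ref
= 0.21 / 0.0456
= 4.6053

4.6053


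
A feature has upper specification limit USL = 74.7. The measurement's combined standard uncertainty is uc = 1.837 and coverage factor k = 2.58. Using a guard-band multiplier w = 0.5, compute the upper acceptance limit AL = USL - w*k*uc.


U = k * uc = 2.58 * 1.837 = 4.73946
guard band g = w * U = 0.5 * 4.73946 = 2.36973
AL = USL - g = 74.7 - 2.36973
AL = 72.3303

72.3303


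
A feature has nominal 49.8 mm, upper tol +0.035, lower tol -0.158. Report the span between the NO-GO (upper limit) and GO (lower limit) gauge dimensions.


GO = nominal - lower_tol (smallest hole = maximum material condition)
GO = 49.8 - 0.158 = 49.642
NO-GO = nominal + upper_tol (largest hole = least material condition)
NO-GO = 49.8 + 0.035 = 49.835
spread = NO-GO - GO = 49.835 - 49.642 = 0.1930

0.1930


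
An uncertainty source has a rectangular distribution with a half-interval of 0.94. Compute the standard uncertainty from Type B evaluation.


u_B = half_width / sqrt(3)
u_B = 0.94 / 1.7320508
u_B = 0.5427

0.5427


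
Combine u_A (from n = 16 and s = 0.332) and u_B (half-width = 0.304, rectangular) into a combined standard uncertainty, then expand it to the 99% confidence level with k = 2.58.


u_A = s / sqrt(n) = 0.332 / sqrt(16) = 0.083
u_B = half_width / sqrt(3) = 0.304 / sqrt(3) = 0.17551448
uc = sqrt(u_A^2 + u_B^2) = sqrt(0.083^2 + 0.17551448^2) = 0.19415028
U = k * uc = 2.58 * 0.19415028
U = 0.5009

0.5009


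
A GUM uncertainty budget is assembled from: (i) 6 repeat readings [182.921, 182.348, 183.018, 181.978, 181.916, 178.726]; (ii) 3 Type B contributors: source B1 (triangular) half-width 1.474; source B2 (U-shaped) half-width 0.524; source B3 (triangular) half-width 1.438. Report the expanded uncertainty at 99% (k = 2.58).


mean = (182.921 + 182.348 + 183.018 + 181.978 + 181.916 + 178.726) / 6 = 181.8178333
s = sqrt(sum((x - mean)^2)/(n-1)) = 1.5832357
u_A = s / sqrt(n) = 1.5832357 / sqrt(6) = 0.64635327
u_B1 = 1.474 / sqrt(6) = 0.60175798
u_B2 = 0.524 / sqrt(2) = 0.37052395
u_B3 = 1.438 / sqrt(6) = 0.58706104
uc = sqrt(0.64635327^2 + 0.60175798^2 + 0.37052395^2 + 0.58706104^2) = 1.1233049
U = k * uc = 2.58 * 1.1233049
U = 2.8981

2.8981


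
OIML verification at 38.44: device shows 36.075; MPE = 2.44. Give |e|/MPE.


e = indication - reference = 36.075 - 38.44 = -2.3650
|e| = 2.3650
ratio = |e| / MPE = 2.3650 / 2.44
ratio = 0.9693

0.9693


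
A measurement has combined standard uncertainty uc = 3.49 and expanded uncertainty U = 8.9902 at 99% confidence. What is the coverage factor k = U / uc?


k = U / uc
k = 8.9902 / 3.49
k = 2.576

2.576


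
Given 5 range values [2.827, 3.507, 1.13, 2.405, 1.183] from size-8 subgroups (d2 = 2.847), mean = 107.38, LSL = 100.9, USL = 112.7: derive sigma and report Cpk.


R_bar = (2.827 + 3.507 + 1.13 + 2.405 + 1.183) / 5 = 2.2104
sigma = R_bar / d2 = 2.2104 / 2.847 = 0.77639621
Cp = (USL - LSL)/(6*sigma) = (112.7 - 100.9)/(6*0.77639621) = 2.5331
Cpu = (112.7 - 107.38)/(3*0.77639621) = 2.2841
Cpl = (107.38 - 100.9)/(3*0.77639621) = 2.7821
Cpk = min(Cpu, Cpl) = 2.2841

2.2841


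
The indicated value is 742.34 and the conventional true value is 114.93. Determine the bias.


Systematic error = measured - true
= 742.34 - 114.93
= 627.4100

627.4100


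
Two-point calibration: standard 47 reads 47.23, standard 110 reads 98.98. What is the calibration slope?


slope = (y2 - y1) / (x2 - x1)
= (98.98 - 47.23) / (110 - 47)
= 51.7500 / 63
= 0.8214

0.8214


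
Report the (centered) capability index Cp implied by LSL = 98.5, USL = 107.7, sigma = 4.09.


Cp = (USL - LSL) / (6 * sigma)
= (107.7 - 98.5) / (6 * 4.09)
= 9.2000 / 24.5400
= 0.3749

0.3749


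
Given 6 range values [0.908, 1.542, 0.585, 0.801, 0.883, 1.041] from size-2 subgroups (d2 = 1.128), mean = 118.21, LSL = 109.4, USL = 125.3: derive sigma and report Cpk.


R_bar = (0.908 + 1.542 + 0.585 + 0.801 + 0.883 + 1.041) / 6 = 0.96
sigma = R_bar / d2 = 0.96 / 1.128 = 0.85106383
Cp = (USL - LSL)/(6*sigma) = (125.3 - 109.4)/(6*0.85106383) = 3.1137
Cpu = (125.3 - 118.21)/(3*0.85106383) = 2.7769
Cpl = (118.21 - 109.4)/(3*0.85106383) = 3.4506
Cpk = min(Cpu, Cpl) = 2.7769

2.7769


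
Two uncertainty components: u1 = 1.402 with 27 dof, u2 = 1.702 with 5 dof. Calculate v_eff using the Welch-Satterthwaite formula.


uc = sqrt(u1^2 + u2^2) = sqrt(1.402^2 + 1.702^2) = 2.2050868
v_eff = uc^4 / (u1^4/v1 + u2^4/v2)
= 2.2050868^4 / (1.402^4/27 + 1.702^4/5)
= 23.64301 / 1.8213909
v_eff = 12.9807

12.9807


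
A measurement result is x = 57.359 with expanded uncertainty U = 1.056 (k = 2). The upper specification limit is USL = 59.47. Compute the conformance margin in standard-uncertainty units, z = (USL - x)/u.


u = U / k = 1.056 / 2 = 0.528
margin = |USL - x| = |59.47 - 57.359| = 2.111
z = margin / u = 2.111 / 0.528
z = 3.9981

3.9981


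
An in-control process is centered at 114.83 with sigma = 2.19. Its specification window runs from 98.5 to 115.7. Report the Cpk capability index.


Cpu = (USL - mean) / (3*sigma) = (115.7 - 114.83) / (3*2.19) = 0.1324
Cpl = (mean - LSL) / (3*sigma) = (114.83 - 98.5) / (3*2.19) = 2.4855
Cpk = min(Cpu, Cpl) = 0.1324

0.1324


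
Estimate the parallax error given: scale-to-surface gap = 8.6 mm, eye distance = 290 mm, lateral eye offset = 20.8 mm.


error = h * offset / d
= 8.6 * 20.8 / 290
= 0.6168

0.6168


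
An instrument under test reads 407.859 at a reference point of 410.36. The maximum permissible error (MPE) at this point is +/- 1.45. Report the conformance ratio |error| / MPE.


e = indication - reference = 407.859 - 410.36 = -2.5010
|e| = 2.5010
ratio = |e| / MPE = 2.5010 / 1.45
ratio = 1.7248

1.7248


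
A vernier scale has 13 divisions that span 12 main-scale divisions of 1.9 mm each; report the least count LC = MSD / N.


LC = MSD / n_div
= 1.9 / 13
= 0.1462

0.1462


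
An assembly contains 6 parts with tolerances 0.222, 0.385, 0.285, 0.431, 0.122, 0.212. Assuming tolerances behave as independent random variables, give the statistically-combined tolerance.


RSS = sqrt(0.222^2 + 0.385^2 + 0.285^2 + 0.431^2 + 0.122^2 + 0.212^2)
= sqrt(0.524323)
= 0.7241

0.7241


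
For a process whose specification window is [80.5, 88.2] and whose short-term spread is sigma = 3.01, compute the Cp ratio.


Cp = (USL - LSL) / (6 * sigma)
= (88.2 - 80.5) / (6 * 3.01)
= 7.7000 / 18.0600
= 0.4264

0.4264


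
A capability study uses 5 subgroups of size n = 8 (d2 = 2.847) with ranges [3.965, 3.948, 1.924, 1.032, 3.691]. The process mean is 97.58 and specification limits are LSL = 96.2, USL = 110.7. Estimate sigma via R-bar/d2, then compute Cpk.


R_bar = (3.965 + 3.948 + 1.924 + 1.032 + 3.691) / 5 = 2.912
sigma = R_bar / d2 = 2.912 / 2.847 = 1.0228311
Cp = (USL - LSL)/(6*sigma) = (110.7 - 96.2)/(6*1.0228311) = 2.3627
Cpu = (110.7 - 97.58)/(3*1.0228311) = 4.2757
Cpl = (97.58 - 96.2)/(3*1.0228311) = 0.4497
Cpk = min(Cpu, Cpl) = 0.4497

0.4497


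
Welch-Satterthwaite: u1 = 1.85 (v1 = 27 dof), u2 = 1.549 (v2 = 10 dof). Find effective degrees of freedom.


uc = sqrt(u1^2 + u2^2) = sqrt(1.85^2 + 1.549^2) = 2.4128616
v_eff = uc^4 / (u1^4/v1 + u2^4/v2)
= 2.4128616^4 / (1.85^4/27 + 1.549^4/10)
= 33.894532 / 1.0095461
v_eff = 33.5740

33.5740


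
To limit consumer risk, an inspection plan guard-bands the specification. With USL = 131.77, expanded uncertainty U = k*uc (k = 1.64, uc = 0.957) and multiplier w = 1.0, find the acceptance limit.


U = k * uc = 1.64 * 0.957 = 1.56948
guard band g = w * U = 1.0 * 1.56948 = 1.56948
AL = USL - g = 131.77 - 1.56948
AL = 130.2005

130.2005


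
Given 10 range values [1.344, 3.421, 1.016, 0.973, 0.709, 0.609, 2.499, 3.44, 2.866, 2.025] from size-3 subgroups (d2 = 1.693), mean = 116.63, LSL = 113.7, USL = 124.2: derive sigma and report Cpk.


R_bar = (1.344 + 3.421 + 1.016 + 0.973 + 0.709 + 0.609 + 2.499 + 3.44 + 2.866 + 2.025) / 10 = 1.8902
sigma = R_bar / d2 = 1.8902 / 1.693 = 1.1164796
Cp = (USL - LSL)/(6*sigma) = (124.2 - 113.7)/(6*1.1164796) = 1.5674
Cpu = (124.2 - 116.63)/(3*1.1164796) = 2.2601
Cpl = (116.63 - 113.7)/(3*1.1164796) = 0.8748
Cpk = min(Cpu, Cpl) = 0.8748

0.8748


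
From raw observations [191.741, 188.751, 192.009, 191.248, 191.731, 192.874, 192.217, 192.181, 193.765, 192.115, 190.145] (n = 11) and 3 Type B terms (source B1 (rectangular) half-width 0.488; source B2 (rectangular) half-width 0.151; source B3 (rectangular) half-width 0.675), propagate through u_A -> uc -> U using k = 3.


mean = (191.741 + 188.751 + 192.009 + 191.248 + 191.731 + 192.874 + 192.217 + 192.181 + 193.765 + 192.115 + 190.145) / 11 = 191.707
s = sqrt(sum((x - mean)^2)/(n-1)) = 1.3315363
u_A = s / sqrt(n) = 1.3315363 / sqrt(11) = 0.4014733
u_B1 = 0.488 / sqrt(3) = 0.28174693
u_B2 = 0.151 / sqrt(3) = 0.087179891
u_B3 = 0.675 / sqrt(3) = 0.38971143
uc = sqrt(0.4014733^2 + 0.28174693^2 + 0.087179891^2 + 0.38971143^2) = 0.63248516
U = k * uc = 3 * 0.63248516
U = 1.8975

1.8975


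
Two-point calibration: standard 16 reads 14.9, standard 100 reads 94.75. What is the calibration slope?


slope = (y2 - y1) / (x2 - x1)
= (94.75 - 14.9) / (100 - 16)
= 79.8500 / 84
= 0.9506

0.9506


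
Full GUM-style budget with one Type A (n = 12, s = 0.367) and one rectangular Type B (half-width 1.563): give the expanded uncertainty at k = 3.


u_A = s / sqrt(n) = 0.367 / sqrt(12) = 0.10594377
u_B = half_width / sqrt(3) = 1.563 / sqrt(3) = 0.90239847
uc = sqrt(u_A^2 + u_B^2) = sqrt(0.10594377^2 + 0.90239847^2) = 0.90859621
U = k * uc = 3 * 0.90859621
U = 2.7258

2.7258


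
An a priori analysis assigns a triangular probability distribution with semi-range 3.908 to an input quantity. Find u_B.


u_B = half_width / sqrt(6)
u_B = 3.908 / 2.4494897
u_B = 1.5954

1.5954


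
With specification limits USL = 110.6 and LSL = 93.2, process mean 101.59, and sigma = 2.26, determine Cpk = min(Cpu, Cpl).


Cpu = (USL - mean) / (3*sigma) = (110.6 - 101.59) / (3*2.26) = 1.3289
Cpl = (mean - LSL) / (3*sigma) = (101.59 - 93.2) / (3*2.26) = 1.2375
Cpk = min(Cpu, Cpl) = 1.2375

1.2375


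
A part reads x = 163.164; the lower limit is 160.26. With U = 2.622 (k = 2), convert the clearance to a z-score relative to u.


u = U / k = 2.622 / 2 = 1.311
margin = |LSL - x| = |160.26 - 163.164| = 2.904
z = margin / u = 2.904 / 1.311
z = 2.2151

2.2151


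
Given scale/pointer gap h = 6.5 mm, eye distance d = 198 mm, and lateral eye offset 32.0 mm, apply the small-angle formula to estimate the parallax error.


error = h * offset / d
= 6.5 * 32.0 / 198
= 1.0505

1.0505


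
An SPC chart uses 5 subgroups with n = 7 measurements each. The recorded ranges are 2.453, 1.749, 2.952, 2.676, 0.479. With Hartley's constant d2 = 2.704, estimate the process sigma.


R_bar = (2.453 + 1.749 + 2.952 + 2.676 + 0.479) / 5
R_bar = 10.309 / 5 = 2.0618
sigma_hat = R_bar / d2 = 2.0618 / 2.704 = 0.7625

0.7625


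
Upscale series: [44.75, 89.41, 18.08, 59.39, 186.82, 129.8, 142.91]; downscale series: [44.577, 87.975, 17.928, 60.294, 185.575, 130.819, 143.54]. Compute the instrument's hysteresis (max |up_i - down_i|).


|44.75 - 44.577| = 0.1730
|89.41 - 87.975| = 1.4350
|18.08 - 17.928| = 0.1520
|59.39 - 60.294| = 0.9040
|186.82 - 185.575| = 1.2450
|129.8 - 130.819| = 1.0190
|142.91 - 143.54| = 0.6300
hysteresis = max(diffs) = 1.4350

1.4350


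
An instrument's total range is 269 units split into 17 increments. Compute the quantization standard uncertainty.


resolution = range / divisions
resolution = 269 / 17 = 15.823529
u_res = resolution / (2*sqrt(3))
u_res = 15.823529 / 3.4641016
u_res = 4.5679

4.5679


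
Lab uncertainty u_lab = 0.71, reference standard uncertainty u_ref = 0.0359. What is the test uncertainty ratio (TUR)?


TUR = u_lab / u_ref
= 0.71 / 0.0359
= 19.7772

19.7772


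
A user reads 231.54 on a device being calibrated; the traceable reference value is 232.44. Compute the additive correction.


Correction = standard - reading
= 232.44 - 231.54
= 0.9000

0.9000


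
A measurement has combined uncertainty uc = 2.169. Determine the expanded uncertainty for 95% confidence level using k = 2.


U = k * uc
U = 2 * 2.169
U = 4.3380

4.3380


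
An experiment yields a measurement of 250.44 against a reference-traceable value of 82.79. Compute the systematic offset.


Systematic error = measured - true
= 250.44 - 82.79
= 167.6500

167.6500


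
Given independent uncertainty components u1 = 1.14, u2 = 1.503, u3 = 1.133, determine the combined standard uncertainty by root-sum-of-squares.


uc = sqrt(1.14^2 + 1.503^2 + 1.133^2)
uc = sqrt(4.842298)
uc = 2.2005

2.2005


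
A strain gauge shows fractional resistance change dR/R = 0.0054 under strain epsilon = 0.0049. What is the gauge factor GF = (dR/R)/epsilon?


GF = (dR/R) / epsilon
= 0.0054 / 0.0049
= 1.1020

1.1020


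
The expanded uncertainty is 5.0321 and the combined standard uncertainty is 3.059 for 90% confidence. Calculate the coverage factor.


k = U / uc
k = 5.0321 / 3.059
k = 1.645

1.645


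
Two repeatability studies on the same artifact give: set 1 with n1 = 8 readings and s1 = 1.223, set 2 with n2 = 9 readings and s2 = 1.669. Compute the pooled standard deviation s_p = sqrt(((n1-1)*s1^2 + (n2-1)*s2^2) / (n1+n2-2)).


s_p = sqrt(((n1-1)*s1^2 + (n2-1)*s2^2) / (n1+n2-2))
numerator = (8-1)*1.223^2 + (9-1)*1.669^2 = 10.470103 + 22.284488 = 32.754591
denominator = 8 + 9 - 2 = 15
s_p^2 = 32.754591 / 15 = 2.1836394
s_p = sqrt(2.1836394) = 1.4777

1.4777


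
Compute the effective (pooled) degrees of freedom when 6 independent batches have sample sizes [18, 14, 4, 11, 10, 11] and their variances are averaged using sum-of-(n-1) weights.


nu = sum_i (n_i - 1)
nu = ((18 - 1) + (14 - 1) + (4 - 1) + (11 - 1) + (10 - 1) + (11 - 1))
nu = 17 + 13 + 3 + 10 + 9 + 10
nu = 62

62


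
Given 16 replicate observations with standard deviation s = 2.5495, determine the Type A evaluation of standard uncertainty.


u_A = s / sqrt(n)
u_A = 2.5495 / sqrt(16)
u_A = 2.5495 / 4
u_A = 0.6374

0.6374


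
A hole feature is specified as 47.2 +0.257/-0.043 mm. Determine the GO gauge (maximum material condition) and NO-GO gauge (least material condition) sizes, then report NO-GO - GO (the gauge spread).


GO = nominal - lower_tol (smallest hole = maximum material condition)
GO = 47.2 - 0.043 = 47.157
NO-GO = nominal + upper_tol (largest hole = least material condition)
NO-GO = 47.2 + 0.257 = 47.457
spread = NO-GO - GO = 47.457 - 47.157 = 0.3000

0.3000


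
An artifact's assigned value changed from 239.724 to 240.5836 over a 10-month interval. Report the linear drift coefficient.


rate = (v2 - v1) / months
= (240.5836 - 239.724) / 10
= 0.8596 / 10
= 0.0860

0.0860


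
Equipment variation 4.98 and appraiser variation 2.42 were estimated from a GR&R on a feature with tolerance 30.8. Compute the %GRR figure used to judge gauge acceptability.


GRR = sqrt(EV^2 + AV^2) = sqrt(4.98^2 + 2.42^2) = 5.5368583
%GRR = GRR / tol * 100 = 5.5368583 / 30.8 * 100
%GRR = 17.9768

17.9768


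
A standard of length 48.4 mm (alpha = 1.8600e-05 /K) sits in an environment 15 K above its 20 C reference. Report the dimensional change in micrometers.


dL = L * alpha * dT
= 48.4 * 1.8600e-05 * 15
= 0.0135036 mm
dL_um = 0.0135036 * 1000 = 13.5036 um

13.5036


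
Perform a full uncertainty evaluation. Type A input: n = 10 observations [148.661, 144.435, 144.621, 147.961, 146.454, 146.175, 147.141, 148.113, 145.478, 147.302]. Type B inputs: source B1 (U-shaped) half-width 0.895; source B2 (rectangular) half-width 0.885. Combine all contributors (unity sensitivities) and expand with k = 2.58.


mean = (148.661 + 144.435 + 144.621 + 147.961 + 146.454 + 146.175 + 147.141 + 148.113 + 145.478 + 147.302) / 10 = 146.6341
s = sqrt(sum((x - mean)^2)/(n-1)) = 1.4616413
u_A = s / sqrt(n) = 1.4616413 / sqrt(10) = 0.46221156
u_B1 = 0.895 / sqrt(2) = 0.63286057
u_B2 = 0.885 / sqrt(3) = 0.51095499
uc = sqrt(0.46221156^2 + 0.63286057^2 + 0.51095499^2) = 0.93553569
U = k * uc = 2.58 * 0.93553569
U = 2.4137

2.4137


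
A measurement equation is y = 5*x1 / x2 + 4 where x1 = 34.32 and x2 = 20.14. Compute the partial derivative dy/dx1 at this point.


y = 5*x1 / x2 + 4
dy/dx1 = 5/x2
Evaluate at x2 = 20.14: c1 = 5 / 20.14
c1 = 0.2483

0.2483


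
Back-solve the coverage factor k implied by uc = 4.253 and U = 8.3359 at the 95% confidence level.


k = U / uc
k = 8.3359 / 4.253
k = 1.96

1.96


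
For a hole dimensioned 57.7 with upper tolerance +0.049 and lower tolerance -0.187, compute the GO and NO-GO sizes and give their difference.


GO = nominal - lower_tol (smallest hole = maximum material condition)
GO = 57.7 - 0.187 = 57.513
NO-GO = nominal + upper_tol (largest hole = least material condition)
NO-GO = 57.7 + 0.049 = 57.749
spread = NO-GO - GO = 57.749 - 57.513 = 0.2360

0.2360


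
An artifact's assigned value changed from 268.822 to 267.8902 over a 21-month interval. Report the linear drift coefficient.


rate = (v2 - v1) / months
= (267.8902 - 268.822) / 21
= -0.9318 / 21
= -0.0444

-0.0444


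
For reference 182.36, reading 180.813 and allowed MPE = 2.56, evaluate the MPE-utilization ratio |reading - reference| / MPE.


e = indication - reference = 180.813 - 182.36 = -1.5470
|e| = 1.5470
ratio = |e| / MPE = 1.5470 / 2.56
ratio = 0.6043

0.6043


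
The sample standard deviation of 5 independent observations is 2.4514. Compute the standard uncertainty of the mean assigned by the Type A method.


u_A = s / sqrt(n)
u_A = 2.4514 / sqrt(5)
u_A = 2.4514 / 2.236068
u_A = 1.0963

1.0963


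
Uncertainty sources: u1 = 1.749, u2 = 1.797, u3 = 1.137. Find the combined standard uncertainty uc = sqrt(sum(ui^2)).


uc = sqrt(1.749^2 + 1.797^2 + 1.137^2)
uc = sqrt(7.580979)
uc = 2.7534

2.7534


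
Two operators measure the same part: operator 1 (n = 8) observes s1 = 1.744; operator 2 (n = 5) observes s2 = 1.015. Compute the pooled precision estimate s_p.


s_p = sqrt(((n1-1)*s1^2 + (n2-1)*s2^2) / (n1+n2-2))
numerator = (8-1)*1.744^2 + (5-1)*1.015^2 = 21.290752 + 4.1209 = 25.411652
denominator = 8 + 5 - 2 = 11
s_p^2 = 25.411652 / 11 = 2.3101502
s_p = sqrt(2.3101502) = 1.5199

1.5199


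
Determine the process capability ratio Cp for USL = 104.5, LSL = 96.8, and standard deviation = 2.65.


Cp = (USL - LSL) / (6 * sigma)
= (104.5 - 96.8) / (6 * 2.65)
= 7.7000 / 15.9000
= 0.4843

0.4843


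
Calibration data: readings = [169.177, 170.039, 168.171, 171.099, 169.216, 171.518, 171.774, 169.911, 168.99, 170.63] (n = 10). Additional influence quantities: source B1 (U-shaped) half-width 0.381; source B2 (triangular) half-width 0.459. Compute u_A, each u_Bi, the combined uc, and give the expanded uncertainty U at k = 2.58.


mean = (169.177 + 170.039 + 168.171 + 171.099 + 169.216 + 171.518 + 171.774 + 169.911 + 168.99 + 170.63) / 10 = 170.0525
s = sqrt(sum((x - mean)^2)/(n-1)) = 1.1876825
u_A = s / sqrt(n) = 1.1876825 / sqrt(10) = 0.37557818
u_B1 = 0.381 / sqrt(2) = 0.26940768
u_B2 = 0.459 / sqrt(6) = 0.18738597
uc = sqrt(0.37557818^2 + 0.26940768^2 + 0.18738597^2) = 0.49875141
U = k * uc = 2.58 * 0.49875141
U = 1.2868

1.2868


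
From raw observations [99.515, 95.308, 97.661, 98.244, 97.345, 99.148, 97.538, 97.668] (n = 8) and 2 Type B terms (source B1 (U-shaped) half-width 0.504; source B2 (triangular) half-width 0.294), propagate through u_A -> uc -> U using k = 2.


mean = (99.515 + 95.308 + 97.661 + 98.244 + 97.345 + 99.148 + 97.538 + 97.668) / 8 = 97.803375
s = sqrt(sum((x - mean)^2)/(n-1)) = 1.280505
u_A = s / sqrt(n) = 1.280505 / sqrt(8) = 0.45272688
u_B1 = 0.504 / sqrt(2) = 0.35638182
u_B2 = 0.294 / sqrt(6) = 0.120025
uc = sqrt(0.45272688^2 + 0.35638182^2 + 0.120025^2) = 0.58853686
U = k * uc = 2 * 0.58853686
U = 1.1771

1.1771


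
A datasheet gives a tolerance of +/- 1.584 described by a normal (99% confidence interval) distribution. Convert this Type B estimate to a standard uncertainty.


u_B = half_width / 2.576
u_B = 1.584 / 2.576
u_B = 0.6149

0.6149


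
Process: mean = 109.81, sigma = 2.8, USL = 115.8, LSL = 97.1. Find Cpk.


Cpu = (USL - mean) / (3*sigma) = (115.8 - 109.81) / (3*2.8) = 0.7131
Cpl = (mean - LSL) / (3*sigma) = (109.81 - 97.1) / (3*2.8) = 1.5131
Cpk = min(Cpu, Cpl) = 0.7131

0.7131


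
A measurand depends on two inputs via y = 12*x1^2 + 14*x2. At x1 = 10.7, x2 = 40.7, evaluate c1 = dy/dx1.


y = 12*x1^2 + 14*x2
dy/dx1 = 2*12*x1
Evaluate at x1 = 10.7: c1 = 24 * 10.7
c1 = 256.8000

256.8000


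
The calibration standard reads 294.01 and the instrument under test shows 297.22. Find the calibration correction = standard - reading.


Correction = standard - reading
= 294.01 - 297.22
= -3.2100

-3.2100


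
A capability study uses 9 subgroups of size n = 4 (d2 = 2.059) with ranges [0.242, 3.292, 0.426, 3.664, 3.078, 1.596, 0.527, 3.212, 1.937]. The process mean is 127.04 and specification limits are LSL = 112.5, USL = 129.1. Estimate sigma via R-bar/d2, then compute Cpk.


R_bar = (0.242 + 3.292 + 0.426 + 3.664 + 3.078 + 1.596 + 0.527 + 3.212 + 1.937) / 9 = 1.9971111
sigma = R_bar / d2 = 1.9971111 / 2.059 = 0.96994225
Cp = (USL - LSL)/(6*sigma) = (129.1 - 112.5)/(6*0.96994225) = 2.8524
Cpu = (129.1 - 127.04)/(3*0.96994225) = 0.7079
Cpl = (127.04 - 112.5)/(3*0.96994225) = 4.9969
Cpk = min(Cpu, Cpl) = 0.7079

0.7079


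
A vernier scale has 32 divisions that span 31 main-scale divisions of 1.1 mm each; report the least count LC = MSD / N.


LC = MSD / n_div
= 1.1 / 32
= 0.0344

0.0344


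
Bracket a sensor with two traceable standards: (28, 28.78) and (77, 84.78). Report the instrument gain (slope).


slope = (y2 - y1) / (x2 - x1)
= (84.78 - 28.78) / (77 - 28)
= 56.0000 / 49
= 1.1429

1.1429


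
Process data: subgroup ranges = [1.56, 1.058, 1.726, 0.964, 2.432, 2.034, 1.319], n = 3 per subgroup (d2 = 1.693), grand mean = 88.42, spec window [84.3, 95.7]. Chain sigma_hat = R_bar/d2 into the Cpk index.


R_bar = (1.56 + 1.058 + 1.726 + 0.964 + 2.432 + 2.034 + 1.319) / 7 = 1.5847143
sigma = R_bar / d2 = 1.5847143 / 1.693 = 0.93603916
Cp = (USL - LSL)/(6*sigma) = (95.7 - 84.3)/(6*0.93603916) = 2.0298
Cpu = (95.7 - 88.42)/(3*0.93603916) = 2.5925
Cpl = (88.42 - 84.3)/(3*0.93603916) = 1.4672
Cpk = min(Cpu, Cpl) = 1.4672

1.4672


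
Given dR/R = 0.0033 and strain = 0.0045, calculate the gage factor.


GF = (dR/R) / epsilon
= 0.0033 / 0.0045
= 0.7333

0.7333


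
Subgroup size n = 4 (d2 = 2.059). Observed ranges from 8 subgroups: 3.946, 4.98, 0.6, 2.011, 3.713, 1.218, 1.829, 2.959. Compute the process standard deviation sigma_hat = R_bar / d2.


R_bar = (3.946 + 4.98 + 0.6 + 2.011 + 3.713 + 1.218 + 1.829 + 2.959) / 8
R_bar = 21.256 / 8 = 2.657
sigma_hat = R_bar / d2 = 2.657 / 2.059 = 1.2904

1.2904


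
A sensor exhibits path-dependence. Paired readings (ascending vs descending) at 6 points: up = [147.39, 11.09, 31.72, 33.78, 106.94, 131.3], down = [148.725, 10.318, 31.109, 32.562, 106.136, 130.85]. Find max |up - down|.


|147.39 - 148.725| = 1.3350
|11.09 - 10.318| = 0.7720
|31.72 - 31.109| = 0.6110
|33.78 - 32.562| = 1.2180
|106.94 - 106.136| = 0.8040
|131.3 - 130.85| = 0.4500
hysteresis = max(diffs) = 1.3350

1.3350


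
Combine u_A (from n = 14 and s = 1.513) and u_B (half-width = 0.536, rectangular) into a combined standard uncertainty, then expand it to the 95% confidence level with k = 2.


u_A = s / sqrt(n) = 1.513 / sqrt(14) = 0.40436626
u_B = half_width / sqrt(3) = 0.536 / sqrt(3) = 0.30945974
uc = sqrt(u_A^2 + u_B^2) = sqrt(0.40436626^2 + 0.30945974^2) = 0.50919289
U = k * uc = 2 * 0.50919289
U = 1.0184

1.0184


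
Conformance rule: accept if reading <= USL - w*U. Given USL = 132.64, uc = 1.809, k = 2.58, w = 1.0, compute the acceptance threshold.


U = k * uc = 2.58 * 1.809 = 4.66722
guard band g = w * U = 1.0 * 4.66722 = 4.66722
AL = USL - g = 132.64 - 4.66722
AL = 127.9728

127.9728


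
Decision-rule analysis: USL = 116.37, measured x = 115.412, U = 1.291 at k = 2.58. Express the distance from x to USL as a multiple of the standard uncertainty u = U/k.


u = U / k = 1.291 / 2.58 = 0.5003876
margin = |USL - x| = |116.37 - 115.412| = 0.958
z = margin / u = 0.958 / 0.5003876
z = 1.9145

1.9145


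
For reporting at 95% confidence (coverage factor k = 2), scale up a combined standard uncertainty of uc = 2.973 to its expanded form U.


U = k * uc
U = 2 * 2.973
U = 5.9460

5.9460


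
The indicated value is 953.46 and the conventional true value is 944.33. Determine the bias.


Systematic error = measured - true
= 953.46 - 944.33
= 9.1300

9.1300


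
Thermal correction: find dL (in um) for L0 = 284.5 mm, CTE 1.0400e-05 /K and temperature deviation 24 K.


dL = L * alpha * dT
= 284.5 * 1.0400e-05 * 24
= 0.0710112 mm
dL_um = 0.0710112 * 1000 = 71.0112 um

71.0112


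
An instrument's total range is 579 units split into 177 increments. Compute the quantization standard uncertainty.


resolution = range / divisions
resolution = 579 / 177 = 3.2711864
u_res = resolution / (2*sqrt(3))
u_res = 3.2711864 / 3.4641016
u_res = 0.9443

0.9443


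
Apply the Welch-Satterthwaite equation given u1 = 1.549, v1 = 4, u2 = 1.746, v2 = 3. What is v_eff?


uc = sqrt(u1^2 + u2^2) = sqrt(1.549^2 + 1.746^2) = 2.3340773
v_eff = uc^4 / (u1^4/v1 + u2^4/v2)
= 2.3340773^4 / (1.549^4/4 + 1.746^4/3)
= 29.679798 / 4.5370979
v_eff = 6.5416

6.5416


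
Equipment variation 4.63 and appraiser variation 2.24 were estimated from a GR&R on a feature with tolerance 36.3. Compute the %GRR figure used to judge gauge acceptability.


GRR = sqrt(EV^2 + AV^2) = sqrt(4.63^2 + 2.24^2) = 5.1433938
%GRR = GRR / tol * 100 = 5.1433938 / 36.3 * 100
%GRR = 14.1691

14.1691


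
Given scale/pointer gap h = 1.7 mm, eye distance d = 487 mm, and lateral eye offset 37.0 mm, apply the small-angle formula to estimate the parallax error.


error = h * offset / d
= 1.7 * 37.0 / 487
= 0.1292

0.1292


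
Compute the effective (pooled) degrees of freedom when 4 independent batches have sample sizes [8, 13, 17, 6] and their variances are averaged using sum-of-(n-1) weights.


nu = sum_i (n_i - 1)
nu = ((8 - 1) + (13 - 1) + (17 - 1) + (6 - 1))
nu = 7 + 12 + 16 + 5
nu = 40

40


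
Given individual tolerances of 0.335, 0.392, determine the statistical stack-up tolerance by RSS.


RSS = sqrt(0.335^2 + 0.392^2)
= sqrt(0.265889)
= 0.5156

0.5156


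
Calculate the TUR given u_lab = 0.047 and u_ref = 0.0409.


TUR = u_lab / u_ref
= 0.047 / 0.0409
= 1.1491

1.1491


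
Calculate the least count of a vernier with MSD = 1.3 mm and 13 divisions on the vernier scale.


LC = MSD / n_div
= 1.3 / 13
= 0.1000

0.1000


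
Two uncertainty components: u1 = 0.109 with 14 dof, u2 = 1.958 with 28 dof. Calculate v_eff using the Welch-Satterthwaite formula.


uc = sqrt(u1^2 + u2^2) = sqrt(0.109^2 + 1.958^2) = 1.9610316
v_eff = uc^4 / (u1^4/v1 + u2^4/v2)
= 1.9610316^4 / (0.109^4/14 + 1.958^4/28)
= 14.788985 / 0.5249296
v_eff = 28.1733

28.1733


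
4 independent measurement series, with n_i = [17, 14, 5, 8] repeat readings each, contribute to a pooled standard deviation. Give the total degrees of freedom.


nu = sum_i (n_i - 1)
nu = ((17 - 1) + (14 - 1) + (5 - 1) + (8 - 1))
nu = 16 + 13 + 4 + 7
nu = 40

40


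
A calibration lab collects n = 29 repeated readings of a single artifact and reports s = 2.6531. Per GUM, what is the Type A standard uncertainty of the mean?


u_A = s / sqrt(n)
u_A = 2.6531 / sqrt(29)
u_A = 2.6531 / 5.3851648
u_A = 0.4927

0.4927


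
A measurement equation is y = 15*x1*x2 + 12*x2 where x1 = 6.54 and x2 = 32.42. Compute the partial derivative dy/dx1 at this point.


y = 15*x1*x2 + 12*x2
dy/dx1 = 15*x2
Evaluate at x2 = 32.42: c1 = 15 * 32.42
c1 = 486.3000

486.3000


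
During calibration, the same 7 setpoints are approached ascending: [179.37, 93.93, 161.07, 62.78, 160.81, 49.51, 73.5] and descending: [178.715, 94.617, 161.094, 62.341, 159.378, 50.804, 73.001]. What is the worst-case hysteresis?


|179.37 - 178.715| = 0.6550
|93.93 - 94.617| = 0.6870
|161.07 - 161.094| = 0.0240
|62.78 - 62.341| = 0.4390
|160.81 - 159.378| = 1.4320
|49.51 - 50.804| = 1.2940
|73.5 - 73.001| = 0.4990
hysteresis = max(diffs) = 1.4320

1.4320


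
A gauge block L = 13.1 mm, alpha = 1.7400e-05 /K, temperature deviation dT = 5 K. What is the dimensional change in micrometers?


dL = L * alpha * dT
= 13.1 * 1.7400e-05 * 5
= 0.0011397 mm
dL_um = 0.0011397 * 1000 = 1.1397 um

1.1397


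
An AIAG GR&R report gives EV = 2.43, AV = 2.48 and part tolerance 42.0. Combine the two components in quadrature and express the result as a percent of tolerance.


GRR = sqrt(EV^2 + AV^2) = sqrt(2.43^2 + 2.48^2) = 3.4720743
%GRR = GRR / tol * 100 = 3.4720743 / 42.0 * 100
%GRR = 8.2668

8.2668


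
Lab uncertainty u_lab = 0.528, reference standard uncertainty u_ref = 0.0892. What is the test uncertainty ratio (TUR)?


TUR = u_lab / u_ref
= 0.528 / 0.0892
= 5.9193

5.9193


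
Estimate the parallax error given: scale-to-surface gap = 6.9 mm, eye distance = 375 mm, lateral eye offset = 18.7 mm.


error = h * offset / d
= 6.9 * 18.7 / 375
= 0.3441

0.3441


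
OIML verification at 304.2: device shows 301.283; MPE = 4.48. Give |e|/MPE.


e = indication - reference = 301.283 - 304.2 = -2.9170
|e| = 2.9170
ratio = |e| / MPE = 2.9170 / 4.48
ratio = 0.6511

0.6511


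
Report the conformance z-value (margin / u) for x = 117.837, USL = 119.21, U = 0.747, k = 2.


u = U / k = 0.747 / 2 = 0.3735
margin = |USL - x| = |119.21 - 117.837| = 1.373
z = margin / u = 1.373 / 0.3735
z = 3.6760

3.6760


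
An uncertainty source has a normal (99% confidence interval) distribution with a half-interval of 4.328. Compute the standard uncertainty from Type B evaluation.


u_B = half_width / 2.576
u_B = 4.328 / 2.576
u_B = 1.6801

1.6801


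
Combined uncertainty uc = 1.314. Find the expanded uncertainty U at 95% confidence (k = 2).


U = k * uc
U = 2 * 1.314
U = 2.6280

2.6280


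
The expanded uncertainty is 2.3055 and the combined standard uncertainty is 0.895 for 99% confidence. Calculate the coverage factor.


k = U / uc
k = 2.3055 / 0.895
k = 2.576

2.576


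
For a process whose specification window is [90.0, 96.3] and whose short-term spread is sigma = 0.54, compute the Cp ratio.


Cp = (USL - LSL) / (6 * sigma)
= (96.3 - 90.0) / (6 * 0.54)
= 6.3000 / 3.2400
= 1.9444

1.9444


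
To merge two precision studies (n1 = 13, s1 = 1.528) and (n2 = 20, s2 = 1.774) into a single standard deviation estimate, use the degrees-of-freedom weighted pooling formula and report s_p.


s_p = sqrt(((n1-1)*s1^2 + (n2-1)*s2^2) / (n1+n2-2))
numerator = (13-1)*1.528^2 + (20-1)*1.774^2 = 28.017408 + 59.794444 = 87.811852
denominator = 13 + 20 - 2 = 31
s_p^2 = 87.811852 / 31 = 2.8326404
s_p = sqrt(2.8326404) = 1.6830

1.6830


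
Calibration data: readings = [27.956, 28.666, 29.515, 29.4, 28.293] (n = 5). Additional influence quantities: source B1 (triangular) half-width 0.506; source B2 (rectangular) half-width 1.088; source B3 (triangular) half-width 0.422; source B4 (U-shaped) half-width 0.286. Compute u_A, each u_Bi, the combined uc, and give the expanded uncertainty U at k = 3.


mean = (27.956 + 28.666 + 29.515 + 29.4 + 28.293) / 5 = 28.766
s = sqrt(sum((x - mean)^2)/(n-1)) = 0.68058541
u_A = s / sqrt(n) = 0.68058541 / sqrt(5) = 0.30436705
u_B1 = 0.506 / sqrt(6) = 0.20657363
u_B2 = 1.088 / sqrt(3) = 0.62815709
u_B3 = 0.422 / sqrt(6) = 0.17228078
u_B4 = 0.286 / sqrt(2) = 0.20223254
uc = sqrt(0.30436705^2 + 0.20657363^2 + 0.62815709^2 + 0.17228078^2 + 0.20223254^2) = 0.77490126
U = k * uc = 3 * 0.77490126
U = 2.3247

2.3247


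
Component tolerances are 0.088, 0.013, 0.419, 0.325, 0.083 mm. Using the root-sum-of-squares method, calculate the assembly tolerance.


RSS = sqrt(0.088^2 + 0.013^2 + 0.419^2 + 0.325^2 + 0.083^2)
= sqrt(0.295988)
= 0.5440

0.5440


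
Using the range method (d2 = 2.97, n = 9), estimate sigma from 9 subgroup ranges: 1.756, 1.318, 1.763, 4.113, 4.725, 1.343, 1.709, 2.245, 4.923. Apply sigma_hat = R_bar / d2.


R_bar = (1.756 + 1.318 + 1.763 + 4.113 + 4.725 + 1.343 + 1.709 + 2.245 + 4.923) / 9
R_bar = 23.895 / 9 = 2.655
sigma_hat = R_bar / d2 = 2.655 / 2.97 = 0.8939

0.8939


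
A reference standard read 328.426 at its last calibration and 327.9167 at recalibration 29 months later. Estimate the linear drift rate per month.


rate = (v2 - v1) / months
= (327.9167 - 328.426) / 29
= -0.5093 / 29
= -0.0176

-0.0176


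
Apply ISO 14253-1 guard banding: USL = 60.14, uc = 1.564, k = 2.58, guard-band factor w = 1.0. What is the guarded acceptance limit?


U = k * uc = 2.58 * 1.564 = 4.03512
guard band g = w * U = 1.0 * 4.03512 = 4.03512
AL = USL - g = 60.14 - 4.03512
AL = 56.1049

56.1049


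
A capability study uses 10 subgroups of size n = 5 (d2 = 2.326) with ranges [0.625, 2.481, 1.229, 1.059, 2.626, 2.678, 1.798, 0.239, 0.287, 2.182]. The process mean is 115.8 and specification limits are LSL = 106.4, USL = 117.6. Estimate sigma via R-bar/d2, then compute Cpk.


R_bar = (0.625 + 2.481 + 1.229 + 1.059 + 2.626 + 2.678 + 1.798 + 0.239 + 0.287 + 2.182) / 10 = 1.5204
sigma = R_bar / d2 = 1.5204 / 2.326 = 0.65365434
Cp = (USL - LSL)/(6*sigma) = (117.6 - 106.4)/(6*0.65365434) = 2.8557
Cpu = (117.6 - 115.8)/(3*0.65365434) = 0.9179
Cpl = (115.8 - 106.4)/(3*0.65365434) = 4.7936
Cpk = min(Cpu, Cpl) = 0.9179

0.9179


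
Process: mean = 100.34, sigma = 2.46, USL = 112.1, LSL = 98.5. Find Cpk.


Cpu = (USL - mean) / (3*sigma) = (112.1 - 100.34) / (3*2.46) = 1.5935
Cpl = (mean - LSL) / (3*sigma) = (100.34 - 98.5) / (3*2.46) = 0.2493
Cpk = min(Cpu, Cpl) = 0.2493

0.2493


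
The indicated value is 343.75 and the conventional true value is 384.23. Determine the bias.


Systematic error = measured - true
= 343.75 - 384.23
= -40.4800

-40.4800


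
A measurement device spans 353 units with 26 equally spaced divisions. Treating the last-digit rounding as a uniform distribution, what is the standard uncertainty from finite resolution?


resolution = range / divisions
resolution = 353 / 26 = 13.576923
u_res = resolution / (2*sqrt(3))
u_res = 13.576923 / 3.4641016
u_res = 3.9193

3.9193


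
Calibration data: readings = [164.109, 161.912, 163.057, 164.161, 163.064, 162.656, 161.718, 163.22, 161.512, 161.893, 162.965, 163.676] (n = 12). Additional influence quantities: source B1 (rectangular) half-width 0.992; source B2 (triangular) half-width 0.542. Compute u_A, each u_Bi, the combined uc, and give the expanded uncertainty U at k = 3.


mean = (164.109 + 161.912 + 163.057 + 164.161 + 163.064 + 162.656 + 161.718 + 163.22 + 161.512 + 161.893 + 162.965 + 163.676) / 12 = 162.8285833
s = sqrt(sum((x - mean)^2)/(n-1)) = 0.91076097
u_A = s / sqrt(n) = 0.91076097 / sqrt(12) = 0.26291405
u_B1 = 0.992 / sqrt(3) = 0.57273147
u_B2 = 0.542 / sqrt(6) = 0.22127057
uc = sqrt(0.26291405^2 + 0.57273147^2 + 0.22127057^2) = 0.66791152
U = k * uc = 3 * 0.66791152
U = 2.0037

2.0037


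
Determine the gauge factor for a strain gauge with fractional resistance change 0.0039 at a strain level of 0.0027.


GF = (dR/R) / epsilon
= 0.0039 / 0.0027
= 1.4444

1.4444


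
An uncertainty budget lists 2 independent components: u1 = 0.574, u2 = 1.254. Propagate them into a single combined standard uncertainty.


uc = sqrt(0.574^2 + 1.254^2)
uc = sqrt(1.901992)
uc = 1.3791

1.3791


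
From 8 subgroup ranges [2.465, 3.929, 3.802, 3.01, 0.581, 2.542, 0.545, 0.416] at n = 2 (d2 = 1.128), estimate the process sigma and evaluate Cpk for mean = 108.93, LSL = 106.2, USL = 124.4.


R_bar = (2.465 + 3.929 + 3.802 + 3.01 + 0.581 + 2.542 + 0.545 + 0.416) / 8 = 2.16125
sigma = R_bar / d2 = 2.16125 / 1.128 = 1.9160018
Cp = (USL - LSL)/(6*sigma) = (124.4 - 106.2)/(6*1.9160018) = 1.5832
Cpu = (124.4 - 108.93)/(3*1.9160018) = 2.6914
Cpl = (108.93 - 106.2)/(3*1.9160018) = 0.4749
Cpk = min(Cpu, Cpl) = 0.4749

0.4749


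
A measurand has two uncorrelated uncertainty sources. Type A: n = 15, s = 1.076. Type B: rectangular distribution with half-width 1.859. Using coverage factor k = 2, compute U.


u_A = s / sqrt(n) = 1.076 / sqrt(15) = 0.27782201
u_B = half_width / sqrt(3) = 1.859 / sqrt(3) = 1.0732942
uc = sqrt(u_A^2 + u_B^2) = sqrt(0.27782201^2 + 1.0732942^2) = 1.1086683
U = k * uc = 2 * 1.1086683
U = 2.2173

2.2173


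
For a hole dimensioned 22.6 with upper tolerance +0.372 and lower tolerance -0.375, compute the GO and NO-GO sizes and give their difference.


GO = nominal - lower_tol (smallest hole = maximum material condition)
GO = 22.6 - 0.375 = 22.225
NO-GO = nominal + upper_tol (largest hole = least material condition)
NO-GO = 22.6 + 0.372 = 22.972
spread = NO-GO - GO = 22.972 - 22.225 = 0.7470

0.7470


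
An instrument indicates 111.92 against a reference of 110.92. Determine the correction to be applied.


Correction = standard - reading
= 110.92 - 111.92
= -1.0000

-1.0000


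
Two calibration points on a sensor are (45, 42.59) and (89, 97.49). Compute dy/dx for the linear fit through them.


slope = (y2 - y1) / (x2 - x1)
= (97.49 - 42.59) / (89 - 45)
= 54.9000 / 44
= 1.2477

1.2477


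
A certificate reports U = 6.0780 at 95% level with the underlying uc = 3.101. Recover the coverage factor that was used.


k = U / uc
k = 6.0780 / 3.101
k = 1.96

1.96


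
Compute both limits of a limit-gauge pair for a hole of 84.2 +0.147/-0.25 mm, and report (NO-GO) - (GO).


GO = nominal - lower_tol (smallest hole = maximum material condition)
GO = 84.2 - 0.25 = 83.95
NO-GO = nominal + upper_tol (largest hole = least material condition)
NO-GO = 84.2 + 0.147 = 84.347
spread = NO-GO - GO = 84.347 - 83.95 = 0.3970

0.3970


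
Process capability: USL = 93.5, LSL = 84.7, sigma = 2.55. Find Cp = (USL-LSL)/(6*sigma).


Cp = (USL - LSL) / (6 * sigma)
= (93.5 - 84.7) / (6 * 2.55)
= 8.8000 / 15.3000
= 0.5752

0.5752
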